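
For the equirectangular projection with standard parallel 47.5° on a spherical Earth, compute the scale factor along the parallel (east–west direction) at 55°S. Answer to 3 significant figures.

In the equirectangular projection with standard parallel φ₀ = 47.5° (x = Rλ cos φ₀, y = Rφ), meridians are true-scale (h = 1) and the parallel scale is k = cos φ₀ / cos φ.
k = cos 47.5° / cos 55° = 0.6756/0.5736 = 1.178.

1.18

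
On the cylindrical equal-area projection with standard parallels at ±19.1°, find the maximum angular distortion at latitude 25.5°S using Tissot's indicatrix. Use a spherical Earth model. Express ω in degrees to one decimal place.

5.3°

A cylindrical equal-area projection with standard parallel φ₀ has meridian scale h = cos φ / cos φ₀ and parallel scale k = cos φ₀ / cos φ (so areas are preserved, h·k = 1).
At 25.5°: h = 0.9552, k = 1.047; principal scales a = 1.047, b = 0.9552.
sin(ω/2) = (a − b)/(a + b) = 0.09177/2.002 = 0.04584, so ω = 2 arcsin(0.04584) ≈ 5.3°.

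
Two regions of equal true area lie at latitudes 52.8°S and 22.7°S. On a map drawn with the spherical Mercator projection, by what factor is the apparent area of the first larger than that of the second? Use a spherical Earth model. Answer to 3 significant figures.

Mercator areal scale is sec²φ.
At 52.8°: sec²(52.8°) = 1/0.6046² = 2.736.
At 22.7°: sec²(22.7°) = 1/0.9225² = 1.175.
Ratio = 2.736/1.175 = cos²(22.7°)/cos²(52.8°) ≈ 2.33.

2.33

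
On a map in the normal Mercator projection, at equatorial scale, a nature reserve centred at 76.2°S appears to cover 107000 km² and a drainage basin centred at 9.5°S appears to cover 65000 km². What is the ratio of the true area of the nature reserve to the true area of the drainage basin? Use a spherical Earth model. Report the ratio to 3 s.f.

Since Mercator area scale is 1/cos²φ, the true area equals the apparent area multiplied by cos²φ.
True area of nature reserve: 107000 × cos²(76.2°) = 107000 × 0.05690 = 6088 km².
True area of drainage basin: 65000 × cos²(9.5°) = 65000 × 0.9728 = 63230 km².
Ratio = 6088 / 63230 ≈ 0.0963.

0.0963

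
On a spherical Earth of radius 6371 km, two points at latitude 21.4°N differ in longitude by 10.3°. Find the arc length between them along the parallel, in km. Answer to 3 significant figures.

1070 km

Arc length along a parallel = R cos φ · Δλ (with Δλ in radians).
= 6371 × cos 21.4° × (10.3° × π/180) = 6371 × 0.9311 × 0.1798 ≈ 1070 km.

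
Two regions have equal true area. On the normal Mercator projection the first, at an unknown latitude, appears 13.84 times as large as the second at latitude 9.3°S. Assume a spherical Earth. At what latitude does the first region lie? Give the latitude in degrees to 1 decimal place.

On Mercator, (apparent₁)/(apparent₂) = sec²φ₁ / sec²φ₂ when true areas are equal.
cos²φ₂ / cos²φ₁ = 13.84  ⇒  cos φ₁ = cos 9.3° / √13.84 = 0.9869/3.720 = 0.2653.
φ₁ = arccos(0.2653) ≈ 74.6°.

74.6°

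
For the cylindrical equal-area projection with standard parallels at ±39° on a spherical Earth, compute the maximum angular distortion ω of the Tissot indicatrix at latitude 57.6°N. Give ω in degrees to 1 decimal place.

41.7°

Cylindrical equal-area (φ₀ = 39°): h = cos φ / cos 39° along meridians, k = cos 39° / cos φ along parallels; h·k = 1.
At 57.6°: h = 0.6895, k = 1.450; principal scales a = 1.450, b = 0.6895.
sin(ω/2) = (a − b)/(a + b) = 0.7609/2.140 = 0.3556, so ω = 2 arcsin(0.3556) ≈ 41.7°.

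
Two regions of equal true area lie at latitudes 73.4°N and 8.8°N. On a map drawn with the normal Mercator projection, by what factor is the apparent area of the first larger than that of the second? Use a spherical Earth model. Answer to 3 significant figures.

12.0

Mercator is conformal with k = sec φ, so areal scale = k² = sec²φ.
At 73.4°: sec²(73.4°) = 1/0.2857² = 12.25.
At 8.8°: sec²(8.8°) = 1/0.9882² = 1.024.
Ratio = 12.25/1.024 = cos²(8.8°)/cos²(73.4°) ≈ 12.0.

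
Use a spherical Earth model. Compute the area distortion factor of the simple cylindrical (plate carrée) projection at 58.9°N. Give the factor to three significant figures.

Plate carrée maps x = Rλ, y = Rφ. The meridian scale is h = 1 and the parallel scale is k = 1/cos φ = sec φ.
Areal scale = h·k = 1 × sec φ; at 58.9°, h = 1.000, k = 1.936, so h·k = 1.936.

1.94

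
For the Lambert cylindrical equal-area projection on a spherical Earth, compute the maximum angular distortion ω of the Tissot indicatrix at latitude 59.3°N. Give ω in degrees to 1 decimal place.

The Lambert cylindrical equal-area projection is the cylindrical equal-area projection with its standard parallel at the equator (φ₀ = 0). A cylindrical equal-area projection with standard parallel φ₀ has meridian scale h = cos φ / cos φ₀ and parallel scale k = cos φ₀ / cos φ (so areas are preserved, h·k = 1).
At 59.3°: h = 0.5105, k = 1.959; principal scales a = 1.959, b = 0.5105.
sin(ω/2) = (a − b)/(a + b) = 1.448/2.469 = 0.5865, so ω = 2 arcsin(0.5865) ≈ 71.8°.

71.8°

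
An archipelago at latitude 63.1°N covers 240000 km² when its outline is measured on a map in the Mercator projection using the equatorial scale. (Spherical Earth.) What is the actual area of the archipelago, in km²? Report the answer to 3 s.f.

The Mercator projection is conformal; its linear scale factor is the same in every direction and equals sec φ = 1/cos φ.
Areal scale = k² = sec²φ = 1/cos²(63.1°) = 1/0.4524² = 4.885.
True area = apparent / (areal scale) = 240000 / 4.885 ≈ 49100 km².

49100 km²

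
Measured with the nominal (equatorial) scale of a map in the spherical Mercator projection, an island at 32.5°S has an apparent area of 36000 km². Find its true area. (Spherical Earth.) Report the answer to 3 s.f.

25600 km²

The Mercator projection is conformal; its linear scale factor is the same in every direction and equals sec φ = 1/cos φ.
Areal scale = k² = sec²φ = 1/cos²(32.5°) = 1/0.8434² = 1.406.
True area = apparent / (areal scale) = 36000 / 1.406 ≈ 25600 km².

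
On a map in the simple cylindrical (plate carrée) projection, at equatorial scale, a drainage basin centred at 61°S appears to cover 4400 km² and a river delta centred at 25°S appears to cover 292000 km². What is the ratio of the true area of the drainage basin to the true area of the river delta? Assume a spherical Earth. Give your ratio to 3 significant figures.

0.00806

Plate carrée has h = 1 and k = sec φ, giving areal scale sec φ; true area = (apparent area) · cos φ.
True area of drainage basin: 4400 × cos(61°) = 4400 × 0.4848 = 2133 km².
True area of river delta: 292000 × cos(25°) = 292000 × 0.9063 = 264600 km².
Ratio = 2133 / 264600 ≈ 0.00806.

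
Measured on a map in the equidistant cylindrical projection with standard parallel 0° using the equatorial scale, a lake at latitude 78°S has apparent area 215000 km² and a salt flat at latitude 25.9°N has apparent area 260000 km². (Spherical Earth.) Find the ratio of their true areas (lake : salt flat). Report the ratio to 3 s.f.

Plate carrée has h = 1 and k = sec φ, giving areal scale sec φ; true area = (apparent area) · cos φ.
True area of lake: 215000 × cos(78°) = 215000 × 0.2079 = 44700 km².
True area of salt flat: 260000 × cos(25.9°) = 260000 × 0.8996 = 233900 km².
Ratio = 44700 / 233900 ≈ 0.191.

0.191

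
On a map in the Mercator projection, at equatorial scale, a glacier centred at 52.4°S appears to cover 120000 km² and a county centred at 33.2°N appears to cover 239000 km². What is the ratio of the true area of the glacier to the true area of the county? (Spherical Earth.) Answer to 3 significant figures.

On Mercator the areal scale is sec²φ, so true area = apparent × cos²φ.
True area of glacier: 120000 × cos²(52.4°) = 120000 × 0.3723 = 44670 km².
True area of county: 239000 × cos²(33.2°) = 239000 × 0.7002 = 167300 km².
Ratio = 44670 / 167300 ≈ 0.267.

0.267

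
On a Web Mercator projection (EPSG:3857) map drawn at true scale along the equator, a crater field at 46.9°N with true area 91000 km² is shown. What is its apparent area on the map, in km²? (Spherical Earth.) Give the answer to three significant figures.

195000 km²

Mercator is conformal, so the point scale is isotropic: h = k = sec φ = 1/cos φ.
Areal scale = k² = sec²φ = 1/cos²(46.9°) = 1/0.6833² = 2.142.
Apparent area = 91000 × 2.142 ≈ 195000 km².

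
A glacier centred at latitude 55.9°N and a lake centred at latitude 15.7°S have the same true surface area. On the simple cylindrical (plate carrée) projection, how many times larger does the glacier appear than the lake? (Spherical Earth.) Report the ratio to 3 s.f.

Plate carrée maps x = Rλ, y = Rφ. The meridian scale is h = 1 and the parallel scale is k = 1/cos φ = sec φ.
Areal scale at 55.9°: h·k = 1.000 × 1.784 = 1.784.
Areal scale at 15.7°: h·k = 1.000 × 1.039 = 1.039.
Ratio = 1.784/1.039 ≈ 1.72.

1.72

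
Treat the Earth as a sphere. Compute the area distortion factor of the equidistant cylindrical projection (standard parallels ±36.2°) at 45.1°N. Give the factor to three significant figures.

In the equirectangular projection with standard parallel φ₀ = 36.2° (x = Rλ cos φ₀, y = Rφ), meridians are true-scale (h = 1) and the parallel scale is k = cos φ₀ / cos φ.
Areal scale = h·k = 1 × cos φ₀ / cos φ; at 45.1°, h = 1.000, k = 1.143, so h·k = 1.143.

1.14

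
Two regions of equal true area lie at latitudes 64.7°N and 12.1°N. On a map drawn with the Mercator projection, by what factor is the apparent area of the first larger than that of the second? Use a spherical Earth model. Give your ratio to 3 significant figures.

5.23

On Mercator, area is exaggerated by sec²φ = 1/cos²φ.
At 64.7°: sec²(64.7°) = 1/0.4274² = 5.475.
At 12.1°: sec²(12.1°) = 1/0.9778² = 1.046.
Ratio = 5.475/1.046 = cos²(12.1°)/cos²(64.7°) ≈ 5.23.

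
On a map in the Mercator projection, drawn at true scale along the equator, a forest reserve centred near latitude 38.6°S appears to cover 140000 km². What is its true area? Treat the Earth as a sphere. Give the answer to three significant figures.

85500 km²

For Mercator, h = k = sec φ (a conformal cylindrical projection has a single point scale, 1/cos φ).
Areal scale = k² = sec²φ = 1/cos²(38.6°) = 1/0.7815² = 1.637.
True area = apparent / (areal scale) = 140000 / 1.637 ≈ 85500 km².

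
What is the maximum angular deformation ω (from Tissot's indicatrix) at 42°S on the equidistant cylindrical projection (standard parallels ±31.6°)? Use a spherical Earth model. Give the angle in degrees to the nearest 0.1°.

7.8°

In the equirectangular projection with standard parallel φ₀ = 31.6° (x = Rλ cos φ₀, y = Rφ), meridians are true-scale (h = 1) and the parallel scale is k = cos φ₀ / cos φ.
At 42°: h = 1.000, k = 1.146; principal scales a = 1.146, b = 1.000.
sin(ω/2) = (a − b)/(a + b) = 0.1461/2.146 = 0.06808, so ω = 2 arcsin(0.06808) ≈ 7.8°.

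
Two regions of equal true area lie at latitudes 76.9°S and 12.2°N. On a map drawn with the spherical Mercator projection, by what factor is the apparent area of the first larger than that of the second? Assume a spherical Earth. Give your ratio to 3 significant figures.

18.6

Mercator is conformal with k = sec φ, so areal scale = k² = sec²φ.
At 76.9°: sec²(76.9°) = 1/0.2267² = 19.47.
At 12.2°: sec²(12.2°) = 1/0.9774² = 1.047.
Ratio = 19.47/1.047 = cos²(12.2°)/cos²(76.9°) ≈ 18.6.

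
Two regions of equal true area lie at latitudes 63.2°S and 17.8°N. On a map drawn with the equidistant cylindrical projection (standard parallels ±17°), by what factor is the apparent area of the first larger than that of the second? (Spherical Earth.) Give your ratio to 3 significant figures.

In the equirectangular projection with standard parallel φ₀ = 17° (x = Rλ cos φ₀, y = Rφ), meridians are true-scale (h = 1) and the parallel scale is k = cos φ₀ / cos φ.
Areal scale at 63.2°: h·k = 1.000 × 2.121 = 2.121.
Areal scale at 17.8°: h·k = 1.000 × 1.004 = 1.004.
Ratio = 2.121/1.004 ≈ 2.11.

2.11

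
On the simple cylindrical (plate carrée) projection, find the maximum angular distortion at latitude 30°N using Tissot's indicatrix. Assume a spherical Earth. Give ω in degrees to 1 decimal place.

8.2°

For the equirectangular projection with φ₀ = 0 (plate carrée), h = 1 along meridians and k = sec φ along parallels.
At 30°: h = 1.000, k = 1.155; principal scales a = 1.155, b = 1.000.
sin(ω/2) = (a − b)/(a + b) = 0.1547/2.155 = 0.07180, so ω = 2 arcsin(0.07180) ≈ 8.2°.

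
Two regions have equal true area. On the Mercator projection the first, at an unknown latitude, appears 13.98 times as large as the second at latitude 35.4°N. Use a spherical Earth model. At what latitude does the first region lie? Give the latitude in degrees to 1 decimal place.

77.4°

For equal true areas on Mercator, apparent areas scale as sec²φ, so the ratio is cos²φ₂ / cos²φ₁.
cos²φ₂ / cos²φ₁ = 13.98  ⇒  cos φ₁ = cos 35.4° / √13.98 = 0.8151/3.739 = 0.2180.
φ₁ = arccos(0.2180) ≈ 77.4°.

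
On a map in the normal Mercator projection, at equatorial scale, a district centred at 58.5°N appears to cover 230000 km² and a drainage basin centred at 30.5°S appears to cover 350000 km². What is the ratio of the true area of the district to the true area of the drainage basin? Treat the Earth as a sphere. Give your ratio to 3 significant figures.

0.242

Since Mercator area scale is 1/cos²φ, the true area equals the apparent area multiplied by cos²φ.
True area of district: 230000 × cos²(58.5°) = 230000 × 0.2730 = 62790 km².
True area of drainage basin: 350000 × cos²(30.5°) = 350000 × 0.7424 = 259800 km².
Ratio = 62790 / 259800 ≈ 0.242.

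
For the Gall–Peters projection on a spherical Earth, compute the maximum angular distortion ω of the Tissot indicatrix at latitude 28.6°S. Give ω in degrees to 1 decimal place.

Gall–Peters is a cylindrical equal-area projection with standard parallels at ±45°. A cylindrical equal-area projection with standard parallel φ₀ has meridian scale h = cos φ / cos φ₀ and parallel scale k = cos φ₀ / cos φ (so areas are preserved, h·k = 1).
At 28.6°: h = 1.242, k = 0.8054; principal scales a = 1.242, b = 0.8054.
sin(ω/2) = (a − b)/(a + b) = 0.4363/2.047 = 0.2131, so ω = 2 arcsin(0.2131) ≈ 24.6°.

24.6°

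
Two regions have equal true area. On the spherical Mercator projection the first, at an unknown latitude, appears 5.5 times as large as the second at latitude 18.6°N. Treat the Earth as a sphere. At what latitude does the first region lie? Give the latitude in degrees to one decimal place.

66.2°

Mercator areal scale is sec²φ, so apparent-area ratio = sec²φ₁ / sec²φ₂ = cos²φ₂ / cos²φ₁.
cos²φ₂ / cos²φ₁ = 5.5  ⇒  cos φ₁ = cos 18.6° / √5.5 = 0.9478/2.345 = 0.4041.
φ₁ = arccos(0.4041) ≈ 66.2°.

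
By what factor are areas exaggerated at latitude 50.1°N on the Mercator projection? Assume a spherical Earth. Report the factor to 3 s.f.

2.43

Mercator is conformal, so the point scale is isotropic: h = k = sec φ = 1/cos φ.
Areal scale = k² = sec²φ = 1/cos²(50.1°) = 1/0.6414² = 2.430.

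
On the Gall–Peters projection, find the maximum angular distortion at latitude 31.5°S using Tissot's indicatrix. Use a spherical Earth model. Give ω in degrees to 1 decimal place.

Gall–Peters is a cylindrical equal-area projection with standard parallels at ±45°. For cylindrical equal-area with standard parallel φ₀, h = cos φ / cos φ₀ and k = cos φ₀ / cos φ, so h·k = 1.
At 31.5°: h = 1.206, k = 0.8293; principal scales a = 1.206, b = 0.8293.
sin(ω/2) = (a − b)/(a + b) = 0.3765/2.035 = 0.1850, so ω = 2 arcsin(0.1850) ≈ 21.3°.

21.3°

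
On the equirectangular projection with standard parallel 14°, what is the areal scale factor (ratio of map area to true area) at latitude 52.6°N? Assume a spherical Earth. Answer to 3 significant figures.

In the equirectangular projection with standard parallel φ₀ = 14° (x = Rλ cos φ₀, y = Rφ), meridians are true-scale (h = 1) and the parallel scale is k = cos φ₀ / cos φ.
Areal scale = h·k = 1 × cos φ₀ / cos φ; at 52.6°, h = 1.000, k = 1.598, so h·k = 1.598.

1.60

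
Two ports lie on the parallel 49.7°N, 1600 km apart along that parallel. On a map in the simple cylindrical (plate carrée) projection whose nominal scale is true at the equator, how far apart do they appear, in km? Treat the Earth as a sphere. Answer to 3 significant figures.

2470 km

In the plate carrée (x = Rλ, y = Rφ), meridians are true-scale (h = 1) and parallels are stretched by k = sec φ.
Along the parallel, k = sec 49.7° = 1/0.6468 = 1.546.
Map distance = 1600 × 1.546 ≈ 2470 km.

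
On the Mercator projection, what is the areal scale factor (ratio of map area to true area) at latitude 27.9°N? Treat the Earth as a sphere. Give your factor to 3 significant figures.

For Mercator, h = k = sec φ (a conformal cylindrical projection has a single point scale, 1/cos φ).
Areal scale = k² = sec²φ = 1/cos²(27.9°) = 1/0.8838² = 1.280.

1.28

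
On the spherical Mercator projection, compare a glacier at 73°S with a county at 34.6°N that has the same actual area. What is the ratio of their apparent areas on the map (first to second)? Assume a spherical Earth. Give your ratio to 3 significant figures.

Mercator is conformal with k = sec φ, so areal scale = k² = sec²φ.
At 73°: sec²(73°) = 1/0.2924² = 11.70.
At 34.6°: sec²(34.6°) = 1/0.8231² = 1.476.
Ratio = 11.70/1.476 = cos²(34.6°)/cos²(73°) ≈ 7.93.

7.93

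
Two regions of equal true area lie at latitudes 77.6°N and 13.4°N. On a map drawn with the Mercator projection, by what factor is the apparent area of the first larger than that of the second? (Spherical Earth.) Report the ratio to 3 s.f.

20.5

Mercator areal scale is sec²φ.
At 77.6°: sec²(77.6°) = 1/0.2147² = 21.69.
At 13.4°: sec²(13.4°) = 1/0.9728² = 1.057.
Ratio = 21.69/1.057 = cos²(13.4°)/cos²(77.6°) ≈ 20.5.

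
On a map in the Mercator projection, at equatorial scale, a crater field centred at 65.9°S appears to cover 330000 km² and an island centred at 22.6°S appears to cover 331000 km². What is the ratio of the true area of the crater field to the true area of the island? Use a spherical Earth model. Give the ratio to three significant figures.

0.195

Since Mercator area scale is 1/cos²φ, the true area equals the apparent area multiplied by cos²φ.
True area of crater field: 330000 × cos²(65.9°) = 330000 × 0.1667 = 55020 km².
True area of island: 331000 × cos²(22.6°) = 331000 × 0.8523 = 282100 km².
Ratio = 55020 / 282100 ≈ 0.195.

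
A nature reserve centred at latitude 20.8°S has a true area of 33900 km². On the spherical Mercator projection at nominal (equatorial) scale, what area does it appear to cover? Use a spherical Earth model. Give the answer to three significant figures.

38800 km²

Mercator is conformal, so the point scale is isotropic: h = k = sec φ = 1/cos φ.
Areal scale = k² = sec²φ = 1/cos²(20.8°) = 1/0.9348² = 1.144.
Apparent area = 33900 × 1.144 ≈ 38800 km².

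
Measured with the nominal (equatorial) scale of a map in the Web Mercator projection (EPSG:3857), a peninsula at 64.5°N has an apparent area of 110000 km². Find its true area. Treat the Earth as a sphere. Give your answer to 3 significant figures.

20400 km²

For Mercator, h = k = sec φ (a conformal cylindrical projection has a single point scale, 1/cos φ).
Areal scale = k² = sec²φ = 1/cos²(64.5°) = 1/0.4305² = 5.395.
True area = apparent / (areal scale) = 110000 / 5.395 ≈ 20400 km².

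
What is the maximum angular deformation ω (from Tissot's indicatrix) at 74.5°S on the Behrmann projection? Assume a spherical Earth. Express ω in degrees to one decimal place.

111.4°

The Behrmann projection is cylindrical equal-area with φ₀ = 30°. Cylindrical equal-area (φ₀ = 30°): h = cos φ / cos 30° along meridians, k = cos 30° / cos φ along parallels; h·k = 1.
At 74.5°: h = 0.3086, k = 3.241; principal scales a = 3.241, b = 0.3086.
sin(ω/2) = (a − b)/(a + b) = 2.932/3.549 = 0.8261, so ω = 2 arcsin(0.8261) ≈ 111.4°.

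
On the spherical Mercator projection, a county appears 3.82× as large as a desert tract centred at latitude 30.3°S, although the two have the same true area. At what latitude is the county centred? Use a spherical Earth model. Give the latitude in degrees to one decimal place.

On Mercator, (apparent₁)/(apparent₂) = sec²φ₁ / sec²φ₂ when true areas are equal.
cos²φ₂ / cos²φ₁ = 3.82  ⇒  cos φ₁ = cos 30.3° / √3.82 = 0.8634/1.954 = 0.4418.
φ₁ = arccos(0.4418) ≈ 63.8°.

63.8°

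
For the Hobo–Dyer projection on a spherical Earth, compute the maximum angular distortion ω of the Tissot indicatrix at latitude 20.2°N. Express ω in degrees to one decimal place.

19.2°

The Hobo–Dyer projection is cylindrical equal-area with φ₀ = 37.5°. For cylindrical equal-area with standard parallel φ₀, h = cos φ / cos φ₀ and k = cos φ₀ / cos φ, so h·k = 1.
At 20.2°: h = 1.183, k = 0.8453; principal scales a = 1.183, b = 0.8453.
sin(ω/2) = (a − b)/(a + b) = 0.3376/2.028 = 0.1664, so ω = 2 arcsin(0.1664) ≈ 19.2°.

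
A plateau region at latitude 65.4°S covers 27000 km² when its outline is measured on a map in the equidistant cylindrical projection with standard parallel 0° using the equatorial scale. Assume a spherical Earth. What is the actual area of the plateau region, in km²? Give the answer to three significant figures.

For the equirectangular projection with φ₀ = 0 (plate carrée), h = 1 along meridians and k = sec φ along parallels.
Areal scale = h·k = 1 × sec φ; at 65.4°, h = 1.000, k = 2.402, so h·k = 2.402.
True area = apparent / (areal scale) = 27000 / 2.402 ≈ 11200 km².

11200 km²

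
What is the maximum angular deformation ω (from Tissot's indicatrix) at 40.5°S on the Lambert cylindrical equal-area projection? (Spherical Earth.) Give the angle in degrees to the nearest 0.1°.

The Lambert cylindrical equal-area projection is the cylindrical equal-area projection with its standard parallel at the equator (φ₀ = 0). A cylindrical equal-area projection with standard parallel φ₀ has meridian scale h = cos φ / cos φ₀ and parallel scale k = cos φ₀ / cos φ (so areas are preserved, h·k = 1).
At 40.5°: h = 0.7604, k = 1.315; principal scales a = 1.315, b = 0.7604.
sin(ω/2) = (a − b)/(a + b) = 0.5547/2.075 = 0.2673, so ω = 2 arcsin(0.2673) ≈ 31.0°.

31.0°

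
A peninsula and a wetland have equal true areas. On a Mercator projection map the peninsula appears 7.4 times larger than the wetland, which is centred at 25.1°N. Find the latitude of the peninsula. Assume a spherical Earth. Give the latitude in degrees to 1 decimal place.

For equal true areas on Mercator, apparent areas scale as sec²φ, so the ratio is cos²φ₂ / cos²φ₁.
cos²φ₂ / cos²φ₁ = 7.4  ⇒  cos φ₁ = cos 25.1° / √7.4 = 0.9056/2.720 = 0.3329.
φ₁ = arccos(0.3329) ≈ 70.6°.

70.6°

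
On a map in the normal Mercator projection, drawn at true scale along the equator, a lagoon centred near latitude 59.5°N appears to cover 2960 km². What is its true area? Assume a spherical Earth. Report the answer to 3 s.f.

762 km²

For Mercator, h = k = sec φ (a conformal cylindrical projection has a single point scale, 1/cos φ).
Areal scale = k² = sec²φ = 1/cos²(59.5°) = 1/0.5075² = 3.882.
True area = apparent / (areal scale) = 2960 / 3.882 ≈ 762 km².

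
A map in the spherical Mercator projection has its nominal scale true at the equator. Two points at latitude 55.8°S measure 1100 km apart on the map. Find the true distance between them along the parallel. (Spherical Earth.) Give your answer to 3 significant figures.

Mercator is conformal, so the point scale is isotropic: h = k = sec φ = 1/cos φ.
Along the parallel at 55.8°, map distances are exaggerated by k = sec 55.8° = 1.779.
True distance = 1100 / 1.779 = 1100 × cos 55.8° ≈ 618 km.

618 km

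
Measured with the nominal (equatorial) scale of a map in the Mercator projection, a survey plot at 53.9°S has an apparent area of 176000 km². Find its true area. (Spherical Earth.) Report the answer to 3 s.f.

61100 km²

The Mercator projection is conformal; its linear scale factor is the same in every direction and equals sec φ = 1/cos φ.
Areal scale = k² = sec²φ = 1/cos²(53.9°) = 1/0.5892² = 2.881.
True area = apparent / (areal scale) = 176000 / 2.881 ≈ 61100 km².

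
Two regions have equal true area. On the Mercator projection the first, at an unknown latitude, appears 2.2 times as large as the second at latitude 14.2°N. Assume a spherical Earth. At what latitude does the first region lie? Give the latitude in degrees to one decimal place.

On Mercator, (apparent₁)/(apparent₂) = sec²φ₁ / sec²φ₂ when true areas are equal.
cos²φ₂ / cos²φ₁ = 2.2  ⇒  cos φ₁ = cos 14.2° / √2.2 = 0.9694/1.483 = 0.6536.
φ₁ = arccos(0.6536) ≈ 49.2°.

49.2°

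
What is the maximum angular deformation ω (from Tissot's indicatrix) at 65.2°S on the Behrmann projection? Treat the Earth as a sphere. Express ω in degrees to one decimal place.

Behrmann is a cylindrical equal-area projection with standard parallels at ±30°. Cylindrical equal-area (φ₀ = 30°): h = cos φ / cos 30° along meridians, k = cos 30° / cos φ along parallels; h·k = 1.
At 65.2°: h = 0.4843, k = 2.065; principal scales a = 2.065, b = 0.4843.
sin(ω/2) = (a − b)/(a + b) = 1.580/2.549 = 0.6200, so ω = 2 arcsin(0.6200) ≈ 76.6°.

76.6°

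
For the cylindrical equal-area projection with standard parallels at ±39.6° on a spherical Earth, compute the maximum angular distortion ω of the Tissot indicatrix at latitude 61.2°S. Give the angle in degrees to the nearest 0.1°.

For cylindrical equal-area with standard parallel φ₀, h = cos φ / cos φ₀ and k = cos φ₀ / cos φ, so h·k = 1.
At 61.2°: h = 0.6252, k = 1.599; principal scales a = 1.599, b = 0.6252.
sin(ω/2) = (a − b)/(a + b) = 0.9742/2.225 = 0.4379, so ω = 2 arcsin(0.4379) ≈ 51.9°.

51.9°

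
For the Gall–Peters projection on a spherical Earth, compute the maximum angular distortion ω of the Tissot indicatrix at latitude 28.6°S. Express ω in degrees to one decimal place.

24.6°

The Gall–Peters projection is cylindrical equal-area with φ₀ = 45°. A cylindrical equal-area projection with standard parallel φ₀ has meridian scale h = cos φ / cos φ₀ and parallel scale k = cos φ₀ / cos φ (so areas are preserved, h·k = 1).
At 28.6°: h = 1.242, k = 0.8054; principal scales a = 1.242, b = 0.8054.
sin(ω/2) = (a − b)/(a + b) = 0.4363/2.047 = 0.2131, so ω = 2 arcsin(0.2131) ≈ 24.6°.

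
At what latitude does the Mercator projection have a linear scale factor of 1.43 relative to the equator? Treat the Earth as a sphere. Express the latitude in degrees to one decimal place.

Mercator scale is k = sec φ = 1/cos φ.
1/cos φ = 1.43  ⇒  cos φ = 0.6993  ⇒  φ = arccos(0.6993) ≈ 45.6°.

45.6°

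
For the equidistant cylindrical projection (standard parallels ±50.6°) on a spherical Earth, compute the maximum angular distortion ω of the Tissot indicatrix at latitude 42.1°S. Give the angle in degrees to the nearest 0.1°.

The equidistant cylindrical projection with φ₀ = 50.6° has h = 1 (meridians true) and k = cos φ₀ / cos φ along parallels.
At 42.1°: h = 1.000, k = 0.8555; principal scales a = 1.000, b = 0.8555.
sin(ω/2) = (a − b)/(a + b) = 0.1445/1.855 = 0.07790, so ω = 2 arcsin(0.07790) ≈ 8.9°.

8.9°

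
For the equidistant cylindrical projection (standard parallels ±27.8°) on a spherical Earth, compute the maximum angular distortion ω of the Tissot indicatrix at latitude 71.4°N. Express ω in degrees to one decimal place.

In the equirectangular projection with standard parallel φ₀ = 27.8° (x = Rλ cos φ₀, y = Rφ), meridians are true-scale (h = 1) and the parallel scale is k = cos φ₀ / cos φ.
At 71.4°: h = 1.000, k = 2.773; principal scales a = 2.773, b = 1.000.
sin(ω/2) = (a − b)/(a + b) = 1.773/3.773 = 0.4700, so ω = 2 arcsin(0.4700) ≈ 56.1°.

56.1°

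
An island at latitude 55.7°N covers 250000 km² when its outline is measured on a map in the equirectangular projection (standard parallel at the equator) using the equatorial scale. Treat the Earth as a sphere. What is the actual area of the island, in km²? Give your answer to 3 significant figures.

141000 km²

Plate carrée maps x = Rλ, y = Rφ. The meridian scale is h = 1 and the parallel scale is k = 1/cos φ = sec φ.
Areal scale = h·k = 1 × sec φ; at 55.7°, h = 1.000, k = 1.775, so h·k = 1.775.
True area = apparent / (areal scale) = 250000 / 1.775 ≈ 141000 km².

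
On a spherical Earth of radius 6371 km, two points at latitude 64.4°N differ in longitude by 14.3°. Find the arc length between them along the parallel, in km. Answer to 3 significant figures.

687 km

Arc length along a parallel = R cos φ · Δλ (with Δλ in radians).
= 6371 × cos 64.4° × (14.3° × π/180) = 6371 × 0.4321 × 0.2496 ≈ 687 km.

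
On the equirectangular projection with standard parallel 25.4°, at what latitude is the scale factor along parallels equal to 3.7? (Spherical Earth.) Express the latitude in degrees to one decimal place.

75.9°

With standard parallel φ₀ = 25.4°, the equirectangular projection gives x = Rλ cos φ₀, y = Rφ, so h = 1 and k = cos 25.4° / cos φ.
k = cos φ₀ / cos φ = 3.7  ⇒  cos φ = cos 25.4° / 3.7 = 0.2441.
φ = arccos(0.2441) ≈ 75.9°.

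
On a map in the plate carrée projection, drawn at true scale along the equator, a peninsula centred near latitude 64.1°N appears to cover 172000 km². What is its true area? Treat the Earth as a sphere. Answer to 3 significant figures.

75100 km²

Plate carrée maps x = Rλ, y = Rφ. The meridian scale is h = 1 and the parallel scale is k = 1/cos φ = sec φ.
Areal scale = h·k = 1 × sec φ; at 64.1°, h = 1.000, k = 2.289, so h·k = 2.289.
True area = apparent / (areal scale) = 172000 / 2.289 ≈ 75100 km².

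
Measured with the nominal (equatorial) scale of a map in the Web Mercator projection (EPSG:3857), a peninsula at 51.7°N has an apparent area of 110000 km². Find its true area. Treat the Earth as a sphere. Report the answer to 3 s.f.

For Mercator, h = k = sec φ (a conformal cylindrical projection has a single point scale, 1/cos φ).
Areal scale = k² = sec²φ = 1/cos²(51.7°) = 1/0.6198² = 2.603.
True area = apparent / (areal scale) = 110000 / 2.603 ≈ 42300 km².

42300 km²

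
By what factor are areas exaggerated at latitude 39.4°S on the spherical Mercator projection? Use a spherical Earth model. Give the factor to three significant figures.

The Mercator projection is conformal; its linear scale factor is the same in every direction and equals sec φ = 1/cos φ.
Areal scale = k² = sec²φ = 1/cos²(39.4°) = 1/0.7727² = 1.675.

1.67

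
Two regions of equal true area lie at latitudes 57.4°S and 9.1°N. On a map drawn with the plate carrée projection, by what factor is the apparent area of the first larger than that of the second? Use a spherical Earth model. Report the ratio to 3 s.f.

For the equirectangular projection with φ₀ = 0 (plate carrée), h = 1 along meridians and k = sec φ along parallels.
Areal scale at 57.4°: h·k = 1.000 × 1.856 = 1.856.
Areal scale at 9.1°: h·k = 1.000 × 1.013 = 1.013.
Ratio = 1.856/1.013 ≈ 1.83.

1.83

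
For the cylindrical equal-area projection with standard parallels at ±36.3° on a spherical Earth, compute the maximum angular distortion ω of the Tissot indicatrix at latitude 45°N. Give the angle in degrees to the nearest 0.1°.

A cylindrical equal-area projection with standard parallel φ₀ has meridian scale h = cos φ / cos φ₀ and parallel scale k = cos φ₀ / cos φ (so areas are preserved, h·k = 1).
At 45°: h = 0.8774, k = 1.140; principal scales a = 1.140, b = 0.8774.
sin(ω/2) = (a − b)/(a + b) = 0.2624/2.017 = 0.1301, so ω = 2 arcsin(0.1301) ≈ 14.9°.

14.9°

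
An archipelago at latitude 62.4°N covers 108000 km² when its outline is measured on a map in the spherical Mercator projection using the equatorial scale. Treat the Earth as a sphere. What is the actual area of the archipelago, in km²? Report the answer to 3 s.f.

For Mercator, h = k = sec φ (a conformal cylindrical projection has a single point scale, 1/cos φ).
Areal scale = k² = sec²φ = 1/cos²(62.4°) = 1/0.4633² = 4.659.
True area = apparent / (areal scale) = 108000 / 4.659 ≈ 23200 km².

23200 km²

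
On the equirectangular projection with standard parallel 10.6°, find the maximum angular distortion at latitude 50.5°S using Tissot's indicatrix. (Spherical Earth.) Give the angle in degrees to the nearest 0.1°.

The equidistant cylindrical projection with φ₀ = 10.6° has h = 1 (meridians true) and k = cos φ₀ / cos φ along parallels.
At 50.5°: h = 1.000, k = 1.545; principal scales a = 1.545, b = 1.000.
sin(ω/2) = (a − b)/(a + b) = 0.5453/2.545 = 0.2142, so ω = 2 arcsin(0.2142) ≈ 24.7°.

24.7°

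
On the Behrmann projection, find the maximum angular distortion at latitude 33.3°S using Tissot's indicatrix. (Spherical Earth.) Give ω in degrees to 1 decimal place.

The Behrmann projection is cylindrical equal-area with φ₀ = 30°. Cylindrical equal-area (φ₀ = 30°): h = cos φ / cos 30° along meridians, k = cos 30° / cos φ along parallels; h·k = 1.
At 33.3°: h = 0.9651, k = 1.036; principal scales a = 1.036, b = 0.9651.
sin(ω/2) = (a − b)/(a + b) = 0.07105/2.001 = 0.03550, so ω = 2 arcsin(0.03550) ≈ 4.1°.

4.1°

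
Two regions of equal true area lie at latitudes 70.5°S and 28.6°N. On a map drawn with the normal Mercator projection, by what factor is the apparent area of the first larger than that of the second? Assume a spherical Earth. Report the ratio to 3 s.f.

On Mercator, area is exaggerated by sec²φ = 1/cos²φ.
At 70.5°: sec²(70.5°) = 1/0.3338² = 8.974.
At 28.6°: sec²(28.6°) = 1/0.8780² = 1.297.
Ratio = 8.974/1.297 = cos²(28.6°)/cos²(70.5°) ≈ 6.92.

6.92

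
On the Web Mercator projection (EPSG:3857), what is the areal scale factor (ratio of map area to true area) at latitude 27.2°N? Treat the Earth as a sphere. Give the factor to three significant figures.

1.26

The Mercator projection is conformal; its linear scale factor is the same in every direction and equals sec φ = 1/cos φ.
Areal scale = k² = sec²φ = 1/cos²(27.2°) = 1/0.8894² = 1.264.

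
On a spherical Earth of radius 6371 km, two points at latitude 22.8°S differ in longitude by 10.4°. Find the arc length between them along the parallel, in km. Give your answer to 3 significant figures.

Arc length along a parallel = R cos φ · Δλ (with Δλ in radians).
= 6371 × cos 22.8° × (10.4° × π/180) = 6371 × 0.9219 × 0.1815 ≈ 1070 km.

1070 km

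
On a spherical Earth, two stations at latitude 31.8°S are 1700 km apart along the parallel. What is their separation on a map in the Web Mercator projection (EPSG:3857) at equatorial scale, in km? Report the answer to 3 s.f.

For Mercator, h = k = sec φ (a conformal cylindrical projection has a single point scale, 1/cos φ).
Along the parallel, k = sec 31.8° = 1/0.8499 = 1.177.
Map distance = 1700 × 1.177 ≈ 2000 km.

2000 km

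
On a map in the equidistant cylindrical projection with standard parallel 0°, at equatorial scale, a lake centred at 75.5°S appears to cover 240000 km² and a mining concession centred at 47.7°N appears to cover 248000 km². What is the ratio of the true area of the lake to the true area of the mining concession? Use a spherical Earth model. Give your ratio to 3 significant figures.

0.360

On the plate carrée, areal scale = h·k = 1 × sec φ, so true area = apparent × cos φ.
True area of lake: 240000 × cos(75.5°) = 240000 × 0.2504 = 60090 km².
True area of mining concession: 248000 × cos(47.7°) = 248000 × 0.6730 = 166900 km².
Ratio = 60090 / 166900 ≈ 0.360.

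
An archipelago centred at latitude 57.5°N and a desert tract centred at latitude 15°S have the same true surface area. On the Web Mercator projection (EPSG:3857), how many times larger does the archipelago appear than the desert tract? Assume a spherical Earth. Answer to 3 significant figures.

Mercator is conformal with k = sec φ, so areal scale = k² = sec²φ.
At 57.5°: sec²(57.5°) = 1/0.5373² = 3.464.
At 15°: sec²(15°) = 1/0.9659² = 1.072.
Ratio = 3.464/1.072 = cos²(15°)/cos²(57.5°) ≈ 3.23.

3.23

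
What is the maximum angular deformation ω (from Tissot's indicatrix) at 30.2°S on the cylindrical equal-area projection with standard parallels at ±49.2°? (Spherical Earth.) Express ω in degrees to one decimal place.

A cylindrical equal-area projection with standard parallel φ₀ has meridian scale h = cos φ / cos φ₀ and parallel scale k = cos φ₀ / cos φ (so areas are preserved, h·k = 1).
At 30.2°: h = 1.323, k = 0.7560; principal scales a = 1.323, b = 0.7560.
sin(ω/2) = (a − b)/(a + b) = 0.5667/2.079 = 0.2726, so ω = 2 arcsin(0.2726) ≈ 31.6°.

31.6°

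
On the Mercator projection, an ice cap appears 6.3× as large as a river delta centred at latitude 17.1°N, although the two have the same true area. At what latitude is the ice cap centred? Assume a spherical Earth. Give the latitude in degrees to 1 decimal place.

On Mercator, (apparent₁)/(apparent₂) = sec²φ₁ / sec²φ₂ when true areas are equal.
cos²φ₂ / cos²φ₁ = 6.3  ⇒  cos φ₁ = cos 17.1° / √6.3 = 0.9558/2.510 = 0.3808.
φ₁ = arccos(0.3808) ≈ 67.6°.

67.6°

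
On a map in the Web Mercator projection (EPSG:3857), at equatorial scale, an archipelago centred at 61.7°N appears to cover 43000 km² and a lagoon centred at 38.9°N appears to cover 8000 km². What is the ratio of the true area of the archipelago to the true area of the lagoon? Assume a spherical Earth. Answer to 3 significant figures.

On Mercator the areal scale is sec²φ, so true area = apparent × cos²φ.
True area of archipelago: 43000 × cos²(61.7°) = 43000 × 0.2248 = 9665 km².
True area of lagoon: 8000 × cos²(38.9°) = 8000 × 0.6057 = 4845 km².
Ratio = 9665 / 4845 ≈ 1.99.

1.99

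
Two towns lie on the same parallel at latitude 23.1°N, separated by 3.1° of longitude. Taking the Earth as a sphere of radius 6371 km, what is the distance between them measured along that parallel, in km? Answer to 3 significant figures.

Arc length along a parallel = R cos φ · Δλ (with Δλ in radians).
= 6371 × cos 23.1° × (3.1° × π/180) = 6371 × 0.9198 × 0.05411 ≈ 317 km.

317 km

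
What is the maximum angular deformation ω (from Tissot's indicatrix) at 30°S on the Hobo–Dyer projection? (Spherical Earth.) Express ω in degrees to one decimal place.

The Hobo–Dyer projection is cylindrical equal-area with φ₀ = 37.5°. Cylindrical equal-area (φ₀ = 37.5°): h = cos φ / cos 37.5° along meridians, k = cos 37.5° / cos φ along parallels; h·k = 1.
At 30°: h = 1.092, k = 0.9161; principal scales a = 1.092, b = 0.9161.
sin(ω/2) = (a − b)/(a + b) = 0.1755/2.008 = 0.08742, so ω = 2 arcsin(0.08742) ≈ 10.0°.

10.0°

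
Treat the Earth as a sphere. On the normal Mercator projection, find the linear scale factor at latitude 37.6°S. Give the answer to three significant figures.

1.26

For Mercator, h = k = sec φ (a conformal cylindrical projection has a single point scale, 1/cos φ).
k = 1/cos 37.6° = 1/0.7923 = 1.262.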